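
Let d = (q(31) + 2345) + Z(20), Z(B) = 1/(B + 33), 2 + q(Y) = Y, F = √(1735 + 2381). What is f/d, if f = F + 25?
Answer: 1325/125823 + 742*√21/125823 ≈ 0.037555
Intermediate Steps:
F = 14*√21 (F = √4116 = 14*√21 ≈ 64.156)
q(Y) = -2 + Y
Z(B) = 1/(33 + B)
f = 25 + 14*√21 (f = 14*√21 + 25 = 25 + 14*√21 ≈ 89.156)
d = 125823/53 (d = ((-2 + 31) + 2345) + 1/(33 + 20) = (29 + 2345) + 1/53 = 2374 + 1/53 = 125823/53 ≈ 2374.0)
f/d = (25 + 14*√21)/(125823/53) = (25 + 14*√21)*(53/125823) = 1325/125823 + 742*√21/125823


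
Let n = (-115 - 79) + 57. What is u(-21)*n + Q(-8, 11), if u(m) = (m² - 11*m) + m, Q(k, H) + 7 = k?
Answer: -89202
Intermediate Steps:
Q(k, H) = -7 + k
u(m) = m² - 10*m
n = -137 (n = -194 + 57 = -137)
u(-21)*n + Q(-8, 11) = -21*(-10 - 21)*(-137) + (-7 - 8) = -21*(-31)*(-137) - 15 = 651*(-137) - 15 = -89187 - 15 = -89202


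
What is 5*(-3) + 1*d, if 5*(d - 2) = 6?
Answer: -59/5 ≈ -11.800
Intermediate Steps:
d = 16/5 (d = 2 + (⅕)*6 = 2 + 6/5 = 16/5 ≈ 3.2000)
5*(-3) + 1*d = 5*(-3) + 1*(16/5) = -15 + 16/5 = -59/5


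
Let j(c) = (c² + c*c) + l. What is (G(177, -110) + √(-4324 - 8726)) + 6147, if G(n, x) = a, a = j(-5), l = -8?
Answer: 6189 + 15*I*√58 ≈ 6189.0 + 114.24*I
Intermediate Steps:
j(c) = -8 + 2*c² (j(c) = (c² + c*c) - 8 = (c² + c²) - 8 = 2*c² - 8 = -8 + 2*c²)
a = 42 (a = -8 + 2*(-5)² = -8 + 2*25 = -8 + 50 = 42)
G(n, x) = 42
(G(177, -110) + √(-4324 - 8726)) + 6147 = (42 + √(-4324 - 8726)) + 6147 = (42 + √(-13050)) + 6147 = (42 + 15*I*√58) + 6147 = 6189 + 15*I*√58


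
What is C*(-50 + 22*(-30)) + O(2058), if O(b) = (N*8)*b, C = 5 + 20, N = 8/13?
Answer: -99038/13 ≈ -7618.3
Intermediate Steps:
N = 8/13 (N = 8*(1/13) = 8/13 ≈ 0.61539)
C = 25
O(b) = 64*b/13 (O(b) = ((8/13)*8)*b = 64*b/13)
C*(-50 + 22*(-30)) + O(2058) = 25*(-50 + 22*(-30)) + (64/13)*2058 = 25*(-50 - 660) + 131712/13 = 25*(-710) + 131712/13 = -17750 + 131712/13 = -99038/13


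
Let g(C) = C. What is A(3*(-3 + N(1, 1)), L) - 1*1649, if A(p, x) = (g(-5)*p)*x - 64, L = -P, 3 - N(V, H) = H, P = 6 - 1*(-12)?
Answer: -1983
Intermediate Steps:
P = 18 (P = 6 + 12 = 18)
N(V, H) = 3 - H
L = -18 (L = -1*18 = -18)
A(p, x) = -64 - 5*p*x (A(p, x) = (-5*p)*x - 64 = -5*p*x - 64 = -64 - 5*p*x)
A(3*(-3 + N(1, 1)), L) - 1*1649 = (-64 - 5*3*(-3 + (3 - 1*1))*(-18)) - 1*1649 = (-64 - 5*3*(-3 + (3 - 1))*(-18)) - 1649 = (-64 - 5*3*(-3 + 2)*(-18)) - 1649 = (-64 - 5*3*(-1)*(-18)) - 1649 = (-64 - 5*(-3)*(-18)) - 1649 = (-64 - 270) - 1649 = -334 - 1649 = -1983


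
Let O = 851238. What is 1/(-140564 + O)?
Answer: 1/710674 ≈ 1.4071e-6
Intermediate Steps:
1/(-140564 + O) = 1/(-140564 + 851238) = 1/710674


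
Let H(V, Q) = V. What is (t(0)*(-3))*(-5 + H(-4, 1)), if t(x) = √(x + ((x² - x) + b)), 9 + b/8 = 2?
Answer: 54*I*√14 ≈ 202.05*I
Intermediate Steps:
b = -56 (b = -72 + 8*2 = -72 + 16 = -56)
t(x) = √(-56 + x²) (t(x) = √(x + ((x² - x) - 56)) = √(x + (-56 + x² - x)) = √(-56 + x²))
(t(0)*(-3))*(-5 + H(-4, 1)) = (√(-56 + 0²)*(-3))*(-5 - 4) = (√(-56 + 0)*(-3))*(-9) = (√(-56)*(-3))*(-9) = ((2*I*√14)*(-3))*(-9) = -6*I*√14*(-9) = 54*I*√14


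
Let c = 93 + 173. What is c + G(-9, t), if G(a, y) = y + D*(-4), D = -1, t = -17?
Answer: 253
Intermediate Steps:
G(a, y) = 4 + y (G(a, y) = y - 1*(-4) = y + 4 = 4 + y)
c = 266
c + G(-9, t) = 266 + (4 - 17) = 266 - 13 = 253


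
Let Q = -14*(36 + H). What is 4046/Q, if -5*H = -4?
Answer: -1445/184 ≈ -7.8533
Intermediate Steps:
H = ⅘ (H = -⅕*(-4) = ⅘ ≈ 0.80000)
Q = -2576/5 (Q = -14*(36 + ⅘) = -14*184/5 = -2576/5 ≈ -515.20)
4046/Q = 4046/(-2576/5) = 4046*(-5/2576) = -1445/184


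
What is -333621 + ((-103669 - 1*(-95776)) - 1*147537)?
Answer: -489051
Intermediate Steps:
-333621 + ((-103669 - 1*(-95776)) - 1*147537) = -333621 + ((-103669 + 95776) - 147537) = -333621 + (-7893 - 147537) = -333621 - 155430 = -489051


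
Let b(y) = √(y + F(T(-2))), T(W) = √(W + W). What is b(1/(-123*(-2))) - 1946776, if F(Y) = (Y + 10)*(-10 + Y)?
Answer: -1946776 + I*√6293418/246 ≈ -1.9468e+6 + 10.198*I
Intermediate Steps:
T(W) = √2*√W (T(W) = √(2*W) = √2*√W)
F(Y) = (-10 + Y)*(10 + Y) (F(Y) = (10 + Y)*(-10 + Y) = (-10 + Y)*(10 + Y))
b(y) = √(-104 + y) (b(y) = √(y + (-100 + (√2*√(-2))²)) = √(y + (-100 + (√2*(I*√2))²)) = √(y + (-100 + (2*I)²)) = √(y + (-100 - 4)) = √(y - 104) = √(-104 + y))
b(1/(-123*(-2))) - 1946776 = √(-104 + 1/(-123*(-2))) - 1946776 = √(-104 + 1/246) - 1946776 = √(-25583/246) - 1946776 = I*√6293418/246 - 1946776 = -1946776 + I*√6293418/246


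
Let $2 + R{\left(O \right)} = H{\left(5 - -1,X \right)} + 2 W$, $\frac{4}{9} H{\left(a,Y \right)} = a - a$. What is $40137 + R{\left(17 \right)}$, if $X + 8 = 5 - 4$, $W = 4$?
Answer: $40143$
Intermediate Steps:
$X = -7$ ($X = -8 + \left(5 - 4\right) = -8 + 1 = -7$)
$H{\left(a,Y \right)} = 0$ ($H{\left(a,Y \right)} = \frac{9 \left(a - a\right)}{4} = \frac{9}{4} \cdot 0 = 0$)
$R{\left(O \right)} = 6$ ($R{\left(O \right)} = -2 + \left(0 + 2 \cdot 4\right) = -2 + \left(0 + 8\right) = -2 + 8 = 6$)
$40137 + R{\left(17 \right)} = 40137 + 6 = 40143$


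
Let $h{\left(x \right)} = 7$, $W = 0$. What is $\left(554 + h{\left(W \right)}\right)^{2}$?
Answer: $314721$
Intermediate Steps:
$\left(554 + h{\left(W \right)}\right)^{2} = \left(554 + 7\right)^{2} = 561^{2} = 314721$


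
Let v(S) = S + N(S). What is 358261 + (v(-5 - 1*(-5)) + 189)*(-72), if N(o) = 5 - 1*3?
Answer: 344509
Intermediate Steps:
N(o) = 2 (N(o) = 5 - 3 = 2)
v(S) = 2 + S (v(S) = S + 2 = 2 + S)
358261 + (v(-5 - 1*(-5)) + 189)*(-72) = 358261 + ((2 + (-5 - 1*(-5))) + 189)*(-72) = 358261 + ((2 + (-5 + 5)) + 189)*(-72) = 358261 + ((2 + 0) + 189)*(-72) = 358261 + (2 + 189)*(-72) = 358261 + 191*(-72) = 358261 - 13752 = 344509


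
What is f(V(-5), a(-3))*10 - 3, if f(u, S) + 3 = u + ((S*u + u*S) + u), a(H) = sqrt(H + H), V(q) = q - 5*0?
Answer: -133 - 100*I*sqrt(6) ≈ -133.0 - 244.95*I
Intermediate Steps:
V(q) = q (V(q) = q + 0 = q)
a(H) = sqrt(2)*sqrt(H) (a(H) = sqrt(2*H) = sqrt(2)*sqrt(H))
f(u, S) = -3 + 2*u + 2*S*u (f(u, S) = -3 + (u + ((S*u + u*S) + u)) = -3 + (u + ((S*u + S*u) + u)) = -3 + (u + (2*S*u + u)) = -3 + (u + (u + 2*S*u)) = -3 + (2*u + 2*S*u) = -3 + 2*u + 2*S*u)
f(V(-5), a(-3))*10 - 3 = (-3 + 2*(-5) + 2*(sqrt(2)*sqrt(-3))*(-5))*10 - 3 = (-3 - 10 + 2*(sqrt(2)*(I*sqrt(3)))*(-5))*10 - 3 = (-3 - 10 + 2*(I*sqrt(6))*(-5))*10 - 3 = (-3 - 10 - 10*I*sqrt(6))*10 - 3 = (-13 - 10*I*sqrt(6))*10 - 3 = (-130 - 100*I*sqrt(6)) - 3 = -133 - 100*I*sqrt(6)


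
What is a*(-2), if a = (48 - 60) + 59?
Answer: -94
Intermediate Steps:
a = 47 (a = -12 + 59 = 47)
a*(-2) = 47*(-2) = -94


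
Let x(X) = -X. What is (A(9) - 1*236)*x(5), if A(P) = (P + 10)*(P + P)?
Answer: -530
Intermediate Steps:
A(P) = 2*P*(10 + P) (A(P) = (10 + P)*(2*P) = 2*P*(10 + P))
(A(9) - 1*236)*x(5) = (2*9*(10 + 9) - 1*236)*(-1*5) = (2*9*19 - 236)*(-5) = (342 - 236)*(-5) = 106*(-5) = -530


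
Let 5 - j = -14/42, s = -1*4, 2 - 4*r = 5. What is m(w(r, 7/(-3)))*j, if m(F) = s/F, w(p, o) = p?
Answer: 256/9 ≈ 28.444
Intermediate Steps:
r = -3/4 (r = 1/2 - 1/4*5 = 1/2 - 5/4 = -3/4 ≈ -0.75000)
s = -4
m(F) = -4/F
j = 16/3 (j = 5 - (-14)/42 = 5 - 1*(-1/3) = 5 + 1/3 = 16/3 ≈ 5.3333)
m(w(r, 7/(-3)))*j = -4/(-3/4)*(16/3) = -4*(-4/3)*(16/3) = (16/3)*(16/3) = 256/9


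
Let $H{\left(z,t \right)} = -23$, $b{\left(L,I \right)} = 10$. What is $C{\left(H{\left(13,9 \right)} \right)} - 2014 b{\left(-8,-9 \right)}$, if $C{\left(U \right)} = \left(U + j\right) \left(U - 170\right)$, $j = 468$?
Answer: $-106025$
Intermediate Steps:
$C{\left(U \right)} = \left(-170 + U\right) \left(468 + U\right)$ ($C{\left(U \right)} = \left(U + 468\right) \left(U - 170\right) = \left(468 + U\right) \left(-170 + U\right) = \left(-170 + U\right) \left(468 + U\right)$)
$C{\left(H{\left(13,9 \right)} \right)} - 2014 b{\left(-8,-9 \right)} = \left(-79560 + \left(-23\right)^{2} + 298 \left(-23\right)\right) - 2014 \cdot 10 = \left(-79560 + 529 - 6854\right) - 20140 = -85885 - 20140 = -106025$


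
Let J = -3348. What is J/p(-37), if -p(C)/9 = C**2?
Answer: 372/1369 ≈ 0.27173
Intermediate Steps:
p(C) = -9*C**2
J/p(-37) = -3348/((-9*(-37)**2)) = -3348/((-9*1369)) = -3348/(-12321) = -3348*(-1/12321) = 372/1369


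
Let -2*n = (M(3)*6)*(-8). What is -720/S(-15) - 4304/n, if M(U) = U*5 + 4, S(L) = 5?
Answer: -8746/57 ≈ -153.44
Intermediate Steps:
M(U) = 4 + 5*U (M(U) = 5*U + 4 = 4 + 5*U)
n = 456 (n = -(4 + 5*3)*6*(-8)/2 = -(4 + 15)*6*(-8)/2 = -19*6*(-8)/2 = -57*(-8) = -½*(-912) = 456)
-720/S(-15) - 4304/n = -720/5 - 4304/456 = -720*⅕ - 4304*1/456 = -144 - 538/57 = -8746/57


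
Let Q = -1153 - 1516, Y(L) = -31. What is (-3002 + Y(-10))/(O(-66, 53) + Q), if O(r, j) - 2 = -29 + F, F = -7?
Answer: 1011/901 ≈ 1.1221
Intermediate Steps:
O(r, j) = -34 (O(r, j) = 2 + (-29 - 7) = 2 - 36 = -34)
Q = -2669
(-3002 + Y(-10))/(O(-66, 53) + Q) = (-3002 - 31)/(-34 - 2669) = -3033/(-2703) = -3033*(-1/2703) = 1011/901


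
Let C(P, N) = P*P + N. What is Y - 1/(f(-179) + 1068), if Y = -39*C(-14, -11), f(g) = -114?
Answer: -6883111/954 ≈ -7215.0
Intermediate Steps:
C(P, N) = N + P² (C(P, N) = P² + N = N + P²)
Y = -7215 (Y = -39*(-11 + (-14)²) = -39*(-11 + 196) = -39*185 = -7215)
Y - 1/(f(-179) + 1068) = -7215 - 1/(-114 + 1068) = -7215 - 1/954 = -6883111/954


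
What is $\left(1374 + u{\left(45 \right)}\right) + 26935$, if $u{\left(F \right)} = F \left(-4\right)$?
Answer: $28129$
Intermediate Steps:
$u{\left(F \right)} = - 4 F$
$\left(1374 + u{\left(45 \right)}\right) + 26935 = \left(1374 - 180\right) + 26935 = 1194 + 26935 = 28129$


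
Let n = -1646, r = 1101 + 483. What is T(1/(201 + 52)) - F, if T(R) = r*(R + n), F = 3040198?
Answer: -129891482/23 ≈ -5.6475e+6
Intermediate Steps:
r = 1584
T(R) = -2607264 + 1584*R (T(R) = 1584*(R - 1646) = 1584*(-1646 + R) = -2607264 + 1584*R)
T(1/(201 + 52)) - F = (-2607264 + 1584/(201 + 52)) - 1*3040198 = (-2607264 + 1584/253) - 3040198 = (-2607264 + 1584*(1/253)) - 3040198 = (-2607264 + 144/23) - 3040198 = -59966928/23 - 3040198 = -129891482/23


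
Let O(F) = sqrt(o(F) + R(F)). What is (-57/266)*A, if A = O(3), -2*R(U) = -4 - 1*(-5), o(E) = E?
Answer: -3*sqrt(10)/28 ≈ -0.33882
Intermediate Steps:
R(U) = -1/2 (R(U) = -(-4 - 1*(-5))/2 = -(-4 + 5)/2 = -1/2*1 = -1/2)
O(F) = sqrt(-1/2 + F) (O(F) = sqrt(F - 1/2) = sqrt(-1/2 + F))
A = sqrt(10)/2 (A = sqrt(-2 + 4*3)/2 = sqrt(-2 + 12)/2 = sqrt(10)/2 ≈ 1.5811)
(-57/266)*A = (-57/266)*(sqrt(10)/2) = (-57*1/266)*(sqrt(10)/2) = -3*sqrt(10)/28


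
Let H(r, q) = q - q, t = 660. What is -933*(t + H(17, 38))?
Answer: -615780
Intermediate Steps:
H(r, q) = 0
-933*(t + H(17, 38)) = -933*(660 + 0) = -933*660 = -615780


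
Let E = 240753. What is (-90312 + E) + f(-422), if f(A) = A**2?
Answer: 328525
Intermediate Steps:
(-90312 + E) + f(-422) = (-90312 + 240753) + (-422)**2 = 150441 + 178084 = 328525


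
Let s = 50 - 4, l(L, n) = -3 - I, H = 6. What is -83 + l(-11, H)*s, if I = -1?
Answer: -175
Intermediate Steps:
l(L, n) = -2 (l(L, n) = -3 - 1*(-1) = -3 + 1 = -2)
s = 46
-83 + l(-11, H)*s = -83 - 2*46 = -83 - 92 = -175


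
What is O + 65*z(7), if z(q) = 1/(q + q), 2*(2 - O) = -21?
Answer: 120/7 ≈ 17.143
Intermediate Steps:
O = 25/2 (O = 2 - 1/2*(-21) = 2 + 21/2 = 25/2 ≈ 12.500)
z(q) = 1/(2*q)
O + 65*z(7) = 25/2 + 65*((1/2)/7) = 25/2 + 65*((1/2)*(1/7)) = 25/2 + 65*(1/14) = 25/2 + 65/14 = 120/7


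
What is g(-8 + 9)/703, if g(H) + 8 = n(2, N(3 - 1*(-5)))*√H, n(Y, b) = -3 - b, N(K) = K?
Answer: -1/37 ≈ -0.027027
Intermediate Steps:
g(H) = -8 - 11*√H (g(H) = -8 + (-3 - (3 - 1*(-5)))*√H = -8 + (-3 - (3 + 5))*√H = -8 + (-3 - 1*8)*√H = -8 + (-3 - 8)*√H = -8 - 11*√H)
g(-8 + 9)/703 = (-8 - 11*√(-8 + 9))/703 = (-8 - 11*√1)*(1/703) = (-8 - 11*1)*(1/703) = (-8 - 11)*(1/703) = -19*1/703 = -1/37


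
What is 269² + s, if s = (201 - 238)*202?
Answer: 64887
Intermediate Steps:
s = -7474 (s = -37*202 = -7474)
269² + s = 269² - 7474 = 72361 - 7474 = 64887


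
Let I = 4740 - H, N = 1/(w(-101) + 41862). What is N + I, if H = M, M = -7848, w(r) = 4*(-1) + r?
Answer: 525637117/41757 ≈ 12588.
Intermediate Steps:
w(r) = -4 + r
H = -7848
N = 1/41757 (N = 1/((-4 - 101) + 41862) = 1/(-105 + 41862) = 1/41757 ≈ 2.3948e-5)
I = 12588 (I = 4740 - 1*(-7848) = 4740 + 7848 = 12588)
N + I = 1/41757 + 12588 = 525637117/41757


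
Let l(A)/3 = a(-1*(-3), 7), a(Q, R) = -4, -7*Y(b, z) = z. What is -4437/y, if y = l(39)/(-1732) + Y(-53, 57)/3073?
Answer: -4591931659/4428 ≈ -1.0370e+6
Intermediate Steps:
Y(b, z) = -z/7
l(A) = -12 (l(A) = 3*(-4) = -12)
y = 39852/9314263 (y = -12/(-1732) - ⅐*57/3073 = -12*(-1/1732) - 57/7*1/3073 = 3/433 - 57/21511 = 39852/9314263 ≈ 0.0042786)
-4437/y = -4437/39852/9314263 = -4437*9314263/39852 = -4591931659/4428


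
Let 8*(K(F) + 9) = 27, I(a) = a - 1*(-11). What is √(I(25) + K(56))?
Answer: 9*√6/4 ≈ 5.5114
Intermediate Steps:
I(a) = 11 + a (I(a) = a + 11 = 11 + a)
K(F) = -45/8 (K(F) = -9 + (⅛)*27 = -9 + 27/8 = -45/8)
√(I(25) + K(56)) = √((11 + 25) - 45/8) = √(36 - 45/8) = √(243/8) = 9*√6/4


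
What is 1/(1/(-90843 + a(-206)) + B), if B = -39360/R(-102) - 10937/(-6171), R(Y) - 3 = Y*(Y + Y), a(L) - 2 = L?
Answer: -39369299431/4684801476 ≈ -8.4036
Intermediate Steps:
a(L) = 2 + L
R(Y) = 3 + 2*Y**2 (R(Y) = 3 + Y*(Y + Y) = 3 + Y*(2*Y) = 3 + 2*Y**2)
B = -5093551/42808227 (B = -39360/(3 + 2*(-102)**2) - 10937/(-6171) = -39360/(3 + 2*10404) - 10937*(-1/6171) = -39360/(3 + 20808) + 10937/6171 = -39360/20811 + 10937/6171 = -39360*1/20811 + 10937/6171 = -13120/6937 + 10937/6171 = -5093551/42808227 ≈ -0.11899)
1/(1/(-90843 + a(-206)) + B) = 1/(1/(-90843 + (2 - 206)) - 5093551/42808227) = 1/(1/(-90843 - 204) - 5093551/42808227) = 1/(1/(-91047) - 5093551/42808227) = 1/(-1/91047 - 5093551/42808227) = 1/(-4684801476/39369299431) = -39369299431/4684801476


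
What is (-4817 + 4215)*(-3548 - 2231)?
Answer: 3478958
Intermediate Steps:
(-4817 + 4215)*(-3548 - 2231) = -602*(-5779) = 3478958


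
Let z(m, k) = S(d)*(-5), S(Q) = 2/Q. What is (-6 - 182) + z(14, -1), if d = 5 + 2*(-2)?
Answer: -198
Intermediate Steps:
d = 1 (d = 5 - 4 = 1)
z(m, k) = -10 (z(m, k) = (2/1)*(-5) = (2*1)*(-5) = 2*(-5) = -10)
(-6 - 182) + z(14, -1) = (-6 - 182) - 10 = -188 - 10 = -198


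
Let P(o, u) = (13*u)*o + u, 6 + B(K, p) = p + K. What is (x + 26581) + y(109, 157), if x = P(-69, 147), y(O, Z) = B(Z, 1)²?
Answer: -82027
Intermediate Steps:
B(K, p) = -6 + K + p (B(K, p) = -6 + (p + K) = -6 + (K + p) = -6 + K + p)
y(O, Z) = (-5 + Z)² (y(O, Z) = (-6 + Z + 1)² = (-5 + Z)²)
P(o, u) = u + 13*o*u (P(o, u) = 13*o*u + u = u + 13*o*u)
x = -131712 (x = 147*(1 + 13*(-69)) = 147*(1 - 897) = 147*(-896) = -131712)
(x + 26581) + y(109, 157) = (-131712 + 26581) + (-5 + 157)² = -105131 + 152² = -105131 + 23104 = -82027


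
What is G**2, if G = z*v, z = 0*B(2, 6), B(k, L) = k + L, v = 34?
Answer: 0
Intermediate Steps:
B(k, L) = L + k
z = 0 (z = 0*(6 + 2) = 0*8 = 0)
G = 0 (G = 0*34 = 0)
G**2 = 0**2 = 0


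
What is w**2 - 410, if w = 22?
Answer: 74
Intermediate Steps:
w**2 - 410 = 22**2 - 410 = 484 - 410 = 74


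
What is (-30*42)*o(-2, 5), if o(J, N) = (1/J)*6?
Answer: 3780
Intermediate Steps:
o(J, N) = 6/J
(-30*42)*o(-2, 5) = (-30*42)*(6/(-2)) = -7560*(-1)/2 = -1260*(-3) = 3780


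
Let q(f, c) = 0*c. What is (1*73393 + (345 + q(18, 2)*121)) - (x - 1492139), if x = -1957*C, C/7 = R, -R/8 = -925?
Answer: 102938477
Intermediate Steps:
R = 7400 (R = -8*(-925) = 7400)
C = 51800 (C = 7*7400 = 51800)
q(f, c) = 0
x = -101372600 (x = -1957*51800 = -101372600)
(1*73393 + (345 + q(18, 2)*121)) - (x - 1492139) = (1*73393 + (345 + 0*121)) - (-101372600 - 1492139) = (73393 + (345 + 0)) - 1*(-102864739) = (73393 + 345) + 102864739 = 73738 + 102864739 = 102938477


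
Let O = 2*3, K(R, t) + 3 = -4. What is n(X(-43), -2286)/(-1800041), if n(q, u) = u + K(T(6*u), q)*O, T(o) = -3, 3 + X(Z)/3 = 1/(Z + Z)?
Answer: 2328/1800041 ≈ 0.0012933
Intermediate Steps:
X(Z) = -9 + 3/(2*Z) (X(Z) = -9 + 3/(Z + Z) = -9 + 3/((2*Z)) = -9 + 3*(1/(2*Z)) = -9 + 3/(2*Z))
K(R, t) = -7 (K(R, t) = -3 - 4 = -7)
O = 6
n(q, u) = -42 + u (n(q, u) = u - 7*6 = u - 42 = -42 + u)
n(X(-43), -2286)/(-1800041) = (-42 - 2286)/(-1800041) = -2328*(-1/1800041) = 2328/1800041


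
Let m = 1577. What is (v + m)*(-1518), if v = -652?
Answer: -1404150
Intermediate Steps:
(v + m)*(-1518) = (-652 + 1577)*(-1518) = 925*(-1518) = -1404150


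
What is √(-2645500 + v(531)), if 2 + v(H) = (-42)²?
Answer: I*√2643738 ≈ 1626.0*I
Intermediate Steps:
v(H) = 1762 (v(H) = -2 + (-42)² = -2 + 1764 = 1762)
√(-2645500 + v(531)) = √(-2645500 + 1762) = √(-2643738) = I*√2643738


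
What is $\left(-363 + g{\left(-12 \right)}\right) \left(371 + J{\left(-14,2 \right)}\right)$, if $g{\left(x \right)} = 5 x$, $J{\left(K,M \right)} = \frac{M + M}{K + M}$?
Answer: $-156792$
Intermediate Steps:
$J{\left(K,M \right)} = \frac{2 M}{K + M}$
$\left(-363 + g{\left(-12 \right)}\right) \left(371 + J{\left(-14,2 \right)}\right) = \left(-363 + 5 \left(-12\right)\right) \left(371 + 2 \cdot 2 \frac{1}{-14 + 2}\right) = \left(-363 - 60\right) \left(371 + 2 \cdot 2 \frac{1}{-12}\right) = - 423 \left(371 + 2 \cdot 2 \left(- \frac{1}{12}\right)\right) = - 423 \left(371 - \frac{1}{3}\right) = \left(-423\right) \frac{1112}{3} = -156792$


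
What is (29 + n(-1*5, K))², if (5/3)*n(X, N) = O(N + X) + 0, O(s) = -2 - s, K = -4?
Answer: 27556/25 ≈ 1102.2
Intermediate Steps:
n(X, N) = -6/5 - 3*N/5 - 3*X/5 (n(X, N) = 3*((-2 - (N + X)) + 0)/5 = 3*((-2 + (-N - X)) + 0)/5 = 3*((-2 - N - X) + 0)/5 = 3*(-2 - N - X)/5 = -6/5 - 3*N/5 - 3*X/5)
(29 + n(-1*5, K))² = (29 + (-6/5 - ⅗*(-4) - (-3)*5/5))² = (29 + (-6/5 + 12/5 - ⅗*(-5)))² = (29 + (-6/5 + 12/5 + 3))² = (29 + 21/5)² = (166/5)² = 27556/25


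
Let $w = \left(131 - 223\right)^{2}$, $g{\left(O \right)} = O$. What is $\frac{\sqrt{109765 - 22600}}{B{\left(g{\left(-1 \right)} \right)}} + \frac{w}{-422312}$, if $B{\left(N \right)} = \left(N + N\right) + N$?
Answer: $- \frac{1058}{52789} - \sqrt{9685} \approx -98.432$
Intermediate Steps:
$B{\left(N \right)} = 3 N$ ($B{\left(N \right)} = 2 N + N = 3 N$)
$w = 8464$ ($w = \left(-92\right)^{2} = 8464$)
$\frac{\sqrt{109765 - 22600}}{B{\left(g{\left(-1 \right)} \right)}} + \frac{w}{-422312} = \frac{\sqrt{109765 - 22600}}{3 \left(-1\right)} + \frac{8464}{-422312} = \frac{\sqrt{87165}}{-3} + 8464 \left(- \frac{1}{422312}\right) = 3 \sqrt{9685} \left(- \frac{1}{3}\right) - \frac{1058}{52789} = - \sqrt{9685} - \frac{1058}{52789} = - \frac{1058}{52789} - \sqrt{9685}$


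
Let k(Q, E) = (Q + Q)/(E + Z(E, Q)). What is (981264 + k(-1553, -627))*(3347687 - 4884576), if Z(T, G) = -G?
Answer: -698245064694631/463 ≈ -1.5081e+12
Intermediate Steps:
k(Q, E) = 2*Q/(E - Q) (k(Q, E) = (Q + Q)/(E - Q) = (2*Q)/(E - Q) = 2*Q/(E - Q))
(981264 + k(-1553, -627))*(3347687 - 4884576) = (981264 + 2*(-1553)/(-627 - 1*(-1553)))*(3347687 - 4884576) = (981264 + 2*(-1553)/(-627 + 1553))*(-1536889) = (981264 + 2*(-1553)/926)*(-1536889) = (981264 + 2*(-1553)*(1/926))*(-1536889) = (981264 - 1553/463)*(-1536889) = (454323679/463)*(-1536889) = -698245064694631/463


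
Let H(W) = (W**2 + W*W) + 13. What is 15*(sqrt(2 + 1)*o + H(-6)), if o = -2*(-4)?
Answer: 1275 + 120*sqrt(3) ≈ 1482.8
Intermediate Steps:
o = 8
H(W) = 13 + 2*W**2 (H(W) = (W**2 + W**2) + 13 = 2*W**2 + 13 = 13 + 2*W**2)
15*(sqrt(2 + 1)*o + H(-6)) = 15*(sqrt(2 + 1)*8 + (13 + 2*(-6)**2)) = 15*(sqrt(3)*8 + (13 + 2*36)) = 15*(8*sqrt(3) + (13 + 72)) = 15*(8*sqrt(3) + 85) = 15*(85 + 8*sqrt(3)) = 1275 + 120*sqrt(3)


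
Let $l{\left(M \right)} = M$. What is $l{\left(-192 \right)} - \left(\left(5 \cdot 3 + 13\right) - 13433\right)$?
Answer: $13213$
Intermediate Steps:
$l{\left(-192 \right)} - \left(\left(5 \cdot 3 + 13\right) - 13433\right) = -192 - \left(\left(5 \cdot 3 + 13\right) - 13433\right) = -192 - \left(\left(15 + 13\right) - 13433\right) = -192 - \left(28 - 13433\right) = -192 - -13405 = -192 + 13405 = 13213$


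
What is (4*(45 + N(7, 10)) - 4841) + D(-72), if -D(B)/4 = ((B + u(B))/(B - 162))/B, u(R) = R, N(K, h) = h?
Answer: -540653/117 ≈ -4621.0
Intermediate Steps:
D(B) = -8/(-162 + B) (D(B) = -4*(B + B)/(B - 162)/B = -4*(2*B)/(-162 + B)/B = -4*2*B/(-162 + B)/B = -8/(-162 + B))
(4*(45 + N(7, 10)) - 4841) + D(-72) = (4*(45 + 10) - 4841) - 8/(-162 - 72) = (4*55 - 4841) - 8/(-234) = (220 - 4841) - 8*(-1/234) = -4621 + 4/117 = -540653/117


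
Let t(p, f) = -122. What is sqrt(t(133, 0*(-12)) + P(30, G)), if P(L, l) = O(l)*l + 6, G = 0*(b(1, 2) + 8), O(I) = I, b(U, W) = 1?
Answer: 2*I*sqrt(29) ≈ 10.77*I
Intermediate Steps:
G = 0 (G = 0*(1 + 8) = 0*9 = 0)
P(L, l) = 6 + l**2 (P(L, l) = l*l + 6 = l**2 + 6 = 6 + l**2)
sqrt(t(133, 0*(-12)) + P(30, G)) = sqrt(-122 + (6 + 0**2)) = sqrt(-122 + (6 + 0)) = sqrt(-122 + 6) = sqrt(-116) = 2*I*sqrt(29)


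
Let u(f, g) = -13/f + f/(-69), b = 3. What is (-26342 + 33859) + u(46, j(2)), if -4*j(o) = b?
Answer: 1037215/138 ≈ 7516.0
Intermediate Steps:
j(o) = -3/4 (j(o) = -1/4*3 = -3/4)
u(f, g) = -13/f - f/69 (u(f, g) = -13/f + f*(-1/69) = -13/f - f/69)
(-26342 + 33859) + u(46, j(2)) = (-26342 + 33859) + (-13/46 - 1/69*46) = 7517 + (-13*1/46 - 2/3) = 7517 + (-13/46 - 2/3) = 7517 - 131/138 = 1037215/138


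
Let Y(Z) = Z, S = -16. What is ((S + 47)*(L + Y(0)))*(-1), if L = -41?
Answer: 1271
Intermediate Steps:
((S + 47)*(L + Y(0)))*(-1) = ((-16 + 47)*(-41 + 0))*(-1) = (31*(-41))*(-1) = -1271*(-1) = 1271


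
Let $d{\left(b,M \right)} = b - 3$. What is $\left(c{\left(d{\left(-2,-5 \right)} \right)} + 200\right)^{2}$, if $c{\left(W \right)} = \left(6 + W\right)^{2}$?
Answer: $40401$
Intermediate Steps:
$d{\left(b,M \right)} = -3 + b$
$\left(c{\left(d{\left(-2,-5 \right)} \right)} + 200\right)^{2} = \left(\left(6 - 5\right)^{2} + 200\right)^{2} = \left(1^{2} + 200\right)^{2} = \left(1 + 200\right)^{2} = 201^{2} = 40401$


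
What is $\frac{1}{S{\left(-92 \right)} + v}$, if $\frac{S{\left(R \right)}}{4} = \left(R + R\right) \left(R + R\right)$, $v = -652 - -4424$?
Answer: $\frac{1}{139196} \approx 7.1841 \cdot 10^{-6}$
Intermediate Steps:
$v = 3772$ ($v = -652 + 4424 = 3772$)
$S{\left(R \right)} = 16 R^{2}$ ($S{\left(R \right)} = 4 \left(R + R\right) \left(R + R\right) = 4 \cdot 2 R 2 R = 4 \cdot 4 R^{2} = 16 R^{2}$)
$\frac{1}{S{\left(-92 \right)} + v} = \frac{1}{16 \left(-92\right)^{2} + 3772} = \frac{1}{16 \cdot 8464 + 3772} = \frac{1}{135424 + 3772} = \frac{1}{139196}$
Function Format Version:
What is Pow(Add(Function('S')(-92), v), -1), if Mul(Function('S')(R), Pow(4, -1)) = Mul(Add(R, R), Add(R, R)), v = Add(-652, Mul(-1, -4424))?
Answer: Rational(1, 139196) ≈ 7.1841e-6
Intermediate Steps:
v = 3772 (v = Add(-652, 4424) = 3772)
Function('S')(R) = Mul(16, Pow(R, 2)) (Function('S')(R) = Mul(4, Mul(Add(R, R), Add(R, R))) = Mul(4, Mul(Mul(2, R), Mul(2, R))) = Mul(4, Mul(4, Pow(R, 2))) = Mul(16, Pow(R, 2)))
Pow(Add(Function('S')(-92), v), -1) = Pow(Add(Mul(16, Pow(-92, 2)), 3772), -1) = Pow(Add(Mul(16, 8464), 3772), -1) = Pow(Add(135424, 3772), -1) = Pow(139196, -1) = Rational(1, 139196)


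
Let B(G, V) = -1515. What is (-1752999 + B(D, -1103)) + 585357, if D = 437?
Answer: -1169157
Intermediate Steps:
(-1752999 + B(D, -1103)) + 585357 = (-1752999 - 1515) + 585357 = -1754514 + 585357 = -1169157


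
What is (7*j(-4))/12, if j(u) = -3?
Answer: -7/4 ≈ -1.7500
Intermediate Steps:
(7*j(-4))/12 = (7*(-3))/12 = -21*1/12 = -7/4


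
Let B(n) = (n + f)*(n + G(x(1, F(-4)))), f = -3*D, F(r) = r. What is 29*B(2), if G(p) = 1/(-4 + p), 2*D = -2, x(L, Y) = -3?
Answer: 1885/7 ≈ 269.29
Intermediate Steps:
D = -1 (D = (½)*(-2) = -1)
f = 3 (f = -3*(-1) = 3)
B(n) = (3 + n)*(-⅐ + n) (B(n) = (n + 3)*(n + 1/(-4 - 3)) = (3 + n)*(n + 1/(-7)) = (3 + n)*(n - ⅐) = (3 + n)*(-⅐ + n))
29*B(2) = 29*(-3/7 + 2² + (20/7)*2) = 29*(-3/7 + 4 + 40/7) = 29*(65/7) = 1885/7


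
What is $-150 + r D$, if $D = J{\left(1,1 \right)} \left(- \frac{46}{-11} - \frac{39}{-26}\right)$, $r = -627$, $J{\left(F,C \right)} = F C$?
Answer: $- \frac{7425}{2} \approx -3712.5$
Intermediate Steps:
$J{\left(F,C \right)} = C F$
$D = \frac{125}{22}$ ($D = 1 \cdot 1 \left(- \frac{46}{-11} - \frac{39}{-26}\right) = 1 \left(\left(-46\right) \left(- \frac{1}{11}\right) - - \frac{3}{2}\right) = 1 \left(\frac{46}{11} + \frac{3}{2}\right) = 1 \cdot \frac{125}{22} = \frac{125}{22} \approx 5.6818$)
$-150 + r D = -150 - \frac{7125}{2} = - \frac{7425}{2}$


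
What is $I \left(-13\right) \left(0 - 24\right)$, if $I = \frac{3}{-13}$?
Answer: $-72$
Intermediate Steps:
$I = - \frac{3}{13}$ ($I = 3 \left(- \frac{1}{13}\right) = - \frac{3}{13} \approx -0.23077$)
$I \left(-13\right) \left(0 - 24\right) = \left(- \frac{3}{13}\right) \left(-13\right) \left(0 - 24\right) = 3 \left(0 - 24\right) = 3 \left(-24\right) = -72$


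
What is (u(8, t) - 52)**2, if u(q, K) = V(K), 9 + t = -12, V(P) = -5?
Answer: 3249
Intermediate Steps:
t = -21 (t = -9 - 12 = -21)
u(q, K) = -5
(u(8, t) - 52)**2 = (-5 - 52)**2 = (-57)**2 = 3249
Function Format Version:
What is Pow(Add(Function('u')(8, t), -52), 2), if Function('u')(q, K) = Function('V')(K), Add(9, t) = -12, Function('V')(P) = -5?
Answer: 3249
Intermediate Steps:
t = -21 (t = Add(-9, -12) = -21)
Function('u')(q, K) = -5
Pow(Add(Function('u')(8, t), -52), 2) = Pow(Add(-5, -52), 2) = Pow(-57, 2) = 3249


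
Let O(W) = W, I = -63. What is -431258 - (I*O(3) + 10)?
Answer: -431079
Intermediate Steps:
-431258 - (I*O(3) + 10) = -431258 - (-63*3 + 10) = -431258 - (-189 + 10) = -431258 - 1*(-179) = -431258 + 179 = -431079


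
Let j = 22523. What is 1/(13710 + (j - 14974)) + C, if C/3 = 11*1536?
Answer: 1077576193/21259 ≈ 50688.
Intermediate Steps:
C = 50688 (C = 3*(11*1536) = 3*16896 = 50688)
1/(13710 + (j - 14974)) + C = 1/(13710 + (22523 - 14974)) + 50688 = 1/(13710 + 7549) + 50688 = 1/21259 + 50688 = 1077576193/21259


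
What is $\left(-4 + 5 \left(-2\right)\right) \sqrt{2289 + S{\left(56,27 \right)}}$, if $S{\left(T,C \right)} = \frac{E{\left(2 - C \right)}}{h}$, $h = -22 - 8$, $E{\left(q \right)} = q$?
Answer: $- \frac{7 \sqrt{82434}}{3} \approx -669.93$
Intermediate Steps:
$h = -30$ ($h = -22 - 8 = -30$)
$S{\left(T,C \right)} = - \frac{1}{15} + \frac{C}{30}$ ($S{\left(T,C \right)} = \frac{2 - C}{-30} = \left(2 - C\right) \left(- \frac{1}{30}\right) = - \frac{1}{15} + \frac{C}{30}$)
$\left(-4 + 5 \left(-2\right)\right) \sqrt{2289 + S{\left(56,27 \right)}} = \left(-4 + 5 \left(-2\right)\right) \sqrt{2289 + \left(- \frac{1}{15} + \frac{1}{30} \cdot 27\right)} = \left(-4 - 10\right) \sqrt{2289 + \left(- \frac{1}{15} + \frac{9}{10}\right)} = - 14 \sqrt{2289 + \frac{5}{6}} = - 14 \sqrt{\frac{13739}{6}} = - 14 \frac{\sqrt{82434}}{6} = - \frac{7 \sqrt{82434}}{3}$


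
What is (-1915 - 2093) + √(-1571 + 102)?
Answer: -4008 + I*√1469 ≈ -4008.0 + 38.328*I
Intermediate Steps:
(-1915 - 2093) + √(-1571 + 102) = -4008 + √(-1469) = -4008 + I*√1469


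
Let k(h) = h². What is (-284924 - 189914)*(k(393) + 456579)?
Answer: -290139313464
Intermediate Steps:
(-284924 - 189914)*(k(393) + 456579) = (-284924 - 189914)*(393² + 456579) = -474838*(154449 + 456579) = -474838*611028 = -290139313464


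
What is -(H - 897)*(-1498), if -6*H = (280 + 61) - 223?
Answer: -4119500/3 ≈ -1.3732e+6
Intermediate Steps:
H = -59/3 (H = -((280 + 61) - 223)/6 = -(341 - 223)/6 = -1/6*118 = -59/3 ≈ -19.667)
-(H - 897)*(-1498) = -(-59/3 - 897)*(-1498) = -(-2750)*(-1498)/3 = -1*4119500/3 = -4119500/3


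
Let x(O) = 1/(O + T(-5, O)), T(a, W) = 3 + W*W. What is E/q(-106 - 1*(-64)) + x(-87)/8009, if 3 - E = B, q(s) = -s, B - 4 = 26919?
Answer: -268963844293/419631555 ≈ -640.95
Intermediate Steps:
T(a, W) = 3 + W²
B = 26923 (B = 4 + 26919 = 26923)
x(O) = 1/(3 + O + O²) (x(O) = 1/(O + (3 + O²)) = 1/(3 + O + O²))
E = -26920 (E = 3 - 1*26923 = 3 - 26923 = -26920)
E/q(-106 - 1*(-64)) + x(-87)/8009 = -26920*(-1/(-106 - 1*(-64))) + 1/((3 - 87 + (-87)²)*8009) = -26920*(-1/(-106 + 64)) + (1/8009)/(3 - 87 + 7569) = -26920/((-1*(-42))) + (1/8009)/7485 = -26920/42 + (1/7485)*(1/8009) = -26920*1/42 + 1/59947365 = -13460/21 + 1/59947365 = -268963844293/419631555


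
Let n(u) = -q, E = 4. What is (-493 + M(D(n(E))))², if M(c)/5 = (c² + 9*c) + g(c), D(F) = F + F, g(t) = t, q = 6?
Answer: 139129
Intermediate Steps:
n(u) = -6 (n(u) = -1*6 = -6)
D(F) = 2*F
M(c) = 5*c² + 50*c (M(c) = 5*((c² + 9*c) + c) = 5*(c² + 10*c) = 5*c² + 50*c)
(-493 + M(D(n(E))))² = (-493 + 5*(2*(-6))*(10 + 2*(-6)))² = (-493 + 5*(-12)*(10 - 12))² = (-493 + 5*(-12)*(-2))² = (-493 + 120)² = (-373)² = 139129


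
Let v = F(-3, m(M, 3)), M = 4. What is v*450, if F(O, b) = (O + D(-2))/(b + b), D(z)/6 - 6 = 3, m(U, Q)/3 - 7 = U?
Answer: 3825/11 ≈ 347.73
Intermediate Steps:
m(U, Q) = 21 + 3*U
D(z) = 54 (D(z) = 36 + 6*3 = 36 + 18 = 54)
F(O, b) = (54 + O)/(2*b) (F(O, b) = (O + 54)/(b + b) = (54 + O)/((2*b)) = (54 + O)*(1/(2*b)) = (54 + O)/(2*b))
v = 17/22 (v = (54 - 3)/(2*(21 + 3*4)) = (½)*51/(21 + 12) = (½)*51/33 = (½)*(1/33)*51 = 17/22 ≈ 0.77273)
v*450 = (17/22)*450 = 3825/11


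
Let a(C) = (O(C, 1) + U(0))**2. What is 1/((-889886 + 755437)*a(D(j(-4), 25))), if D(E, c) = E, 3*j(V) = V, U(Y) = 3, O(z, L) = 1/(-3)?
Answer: -9/8604736 ≈ -1.0459e-6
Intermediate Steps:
O(z, L) = -1/3
j(V) = V/3
a(C) = 64/9 (a(C) = (-1/3 + 3)**2 = (8/3)**2 = 64/9)
1/((-889886 + 755437)*a(D(j(-4), 25))) = 1/((-889886 + 755437)*(64/9)) = (9/64)/(-134449) = -1/134449*9/64 = -9/8604736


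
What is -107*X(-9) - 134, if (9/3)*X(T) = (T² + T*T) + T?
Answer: -5591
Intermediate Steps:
X(T) = T/3 + 2*T²/3 (X(T) = ((T² + T*T) + T)/3 = ((T² + T²) + T)/3 = (2*T² + T)/3 = (T + 2*T²)/3 = T/3 + 2*T²/3)
-107*X(-9) - 134 = -107*(-9)*(1 + 2*(-9))/3 - 134 = -107*(-9)*(1 - 18)/3 - 134 = -107*(-9)*(-17)/3 - 134 = -107*51 - 134 = -5457 - 134 = -5591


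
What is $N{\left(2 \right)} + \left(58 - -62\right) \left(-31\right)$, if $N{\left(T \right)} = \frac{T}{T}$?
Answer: $-3719$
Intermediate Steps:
$N{\left(T \right)} = 1$
$N{\left(2 \right)} + \left(58 - -62\right) \left(-31\right) = 1 + \left(58 - -62\right) \left(-31\right) = 1 + \left(58 + 62\right) \left(-31\right) = 1 + 120 \left(-31\right) = 1 - 3720 = -3719$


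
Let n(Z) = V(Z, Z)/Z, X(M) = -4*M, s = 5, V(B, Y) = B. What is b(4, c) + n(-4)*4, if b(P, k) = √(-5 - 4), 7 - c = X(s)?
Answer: 4 + 3*I ≈ 4.0 + 3.0*I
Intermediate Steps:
c = 27 (c = 7 - (-4)*5 = 7 - 1*(-20) = 7 + 20 = 27)
n(Z) = 1 (n(Z) = Z/Z = 1)
b(P, k) = 3*I (b(P, k) = √(-9) = 3*I)
b(4, c) + n(-4)*4 = 3*I + 1*4 = 3*I + 4 = 4 + 3*I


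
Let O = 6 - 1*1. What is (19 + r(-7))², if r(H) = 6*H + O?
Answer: 324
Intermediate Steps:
O = 5 (O = 6 - 1 = 5)
r(H) = 5 + 6*H (r(H) = 6*H + 5 = 5 + 6*H)
(19 + r(-7))² = (19 + (5 + 6*(-7)))² = (19 + (5 - 42))² = (19 - 37)² = (-18)² = 324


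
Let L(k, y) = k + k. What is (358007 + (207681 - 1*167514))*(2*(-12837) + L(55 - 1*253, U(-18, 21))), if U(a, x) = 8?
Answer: -10380396180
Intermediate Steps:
L(k, y) = 2*k
(358007 + (207681 - 1*167514))*(2*(-12837) + L(55 - 1*253, U(-18, 21))) = (358007 + (207681 - 1*167514))*(2*(-12837) + 2*(55 - 1*253)) = (358007 + (207681 - 167514))*(-25674 + 2*(55 - 253)) = (358007 + 40167)*(-25674 + 2*(-198)) = 398174*(-25674 - 396) = 398174*(-26070) = -10380396180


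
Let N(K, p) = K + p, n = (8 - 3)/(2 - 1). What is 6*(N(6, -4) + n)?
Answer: 42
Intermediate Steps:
n = 5 (n = 5/1 = 5*1 = 5)
6*(N(6, -4) + n) = 6*((6 - 4) + 5) = 6*(2 + 5) = 6*7 = 42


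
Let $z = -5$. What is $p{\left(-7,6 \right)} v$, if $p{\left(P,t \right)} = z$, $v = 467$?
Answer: $-2335$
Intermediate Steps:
$p{\left(P,t \right)} = -5$
$p{\left(-7,6 \right)} v = \left(-5\right) 467 = -2335$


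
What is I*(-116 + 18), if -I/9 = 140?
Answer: 123480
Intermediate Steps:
I = -1260 (I = -9*140 = -1260)
I*(-116 + 18) = -1260*(-116 + 18) = -1260*(-98) = 123480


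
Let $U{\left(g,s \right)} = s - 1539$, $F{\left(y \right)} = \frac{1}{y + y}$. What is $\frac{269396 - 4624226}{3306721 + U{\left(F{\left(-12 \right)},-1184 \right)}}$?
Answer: $- \frac{2177415}{1651999} \approx -1.318$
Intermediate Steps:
$F{\left(y \right)} = \frac{1}{2 y}$
$U{\left(g,s \right)} = -1539 + s$
$\frac{269396 - 4624226}{3306721 + U{\left(F{\left(-12 \right)},-1184 \right)}} = \frac{269396 - 4624226}{3306721 - 2723} = - \frac{4354830}{3306721 - 2723} = - \frac{4354830}{3303998} = \left(-4354830\right) \frac{1}{3303998} = - \frac{2177415}{1651999}$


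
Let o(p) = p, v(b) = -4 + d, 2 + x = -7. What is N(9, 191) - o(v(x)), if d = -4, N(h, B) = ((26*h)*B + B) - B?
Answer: 44702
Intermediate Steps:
x = -9 (x = -2 - 7 = -9)
N(h, B) = 26*B*h (N(h, B) = (26*B*h + B) - B = (B + 26*B*h) - B = 26*B*h)
v(b) = -8 (v(b) = -4 - 4 = -8)
N(9, 191) - o(v(x)) = 26*191*9 - 1*(-8) = 44694 + 8 = 44702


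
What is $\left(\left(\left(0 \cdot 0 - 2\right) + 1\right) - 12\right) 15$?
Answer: $-195$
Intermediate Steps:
$\left(\left(\left(0 \cdot 0 - 2\right) + 1\right) - 12\right) 15 = \left(\left(\left(0 - 2\right) + 1\right) - 12\right) 15 = \left(\left(-2 + 1\right) - 12\right) 15 = \left(-1 - 12\right) 15 = \left(-13\right) 15 = -195$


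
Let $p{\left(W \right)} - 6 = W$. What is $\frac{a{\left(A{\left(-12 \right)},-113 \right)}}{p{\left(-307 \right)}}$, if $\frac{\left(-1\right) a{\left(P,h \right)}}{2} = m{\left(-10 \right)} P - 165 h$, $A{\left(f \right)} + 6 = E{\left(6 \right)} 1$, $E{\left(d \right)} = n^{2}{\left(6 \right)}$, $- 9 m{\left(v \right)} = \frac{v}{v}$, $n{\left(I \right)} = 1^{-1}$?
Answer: $\frac{335620}{2709} \approx 123.89$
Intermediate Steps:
$n{\left(I \right)} = 1$
$m{\left(v \right)} = - \frac{1}{9}$ ($m{\left(v \right)} = - \frac{v \frac{1}{v}}{9} = \left(- \frac{1}{9}\right) 1 = - \frac{1}{9}$)
$p{\left(W \right)} = 6 + W$
$E{\left(d \right)} = 1$ ($E{\left(d \right)} = 1^{2} = 1$)
$A{\left(f \right)} = -5$ ($A{\left(f \right)} = -6 + 1 \cdot 1 = -6 + 1 = -5$)
$a{\left(P,h \right)} = 330 h + \frac{2 P}{9}$ ($a{\left(P,h \right)} = - 2 \left(- \frac{P}{9} - 165 h\right) = - 2 \left(- 165 h - \frac{P}{9}\right) = 330 h + \frac{2 P}{9}$)
$\frac{a{\left(A{\left(-12 \right)},-113 \right)}}{p{\left(-307 \right)}} = \frac{330 \left(-113\right) + \frac{2}{9} \left(-5\right)}{6 - 307} = \frac{-37290 - \frac{10}{9}}{-301} = \left(- \frac{335620}{9}\right) \left(- \frac{1}{301}\right) = \frac{335620}{2709}$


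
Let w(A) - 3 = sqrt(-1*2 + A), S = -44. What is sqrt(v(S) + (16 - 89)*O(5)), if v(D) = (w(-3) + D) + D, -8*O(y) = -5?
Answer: sqrt(-2090 + 16*I*sqrt(5))/4 ≈ 0.09782 + 11.43*I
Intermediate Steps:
w(A) = 3 + sqrt(-2 + A) (w(A) = 3 + sqrt(-1*2 + A) = 3 + sqrt(-2 + A))
O(y) = 5/8 (O(y) = -1/8*(-5) = 5/8)
v(D) = 3 + 2*D + I*sqrt(5) (v(D) = ((3 + sqrt(-2 - 3)) + D) + D = ((3 + sqrt(-5)) + D) + D = ((3 + I*sqrt(5)) + D) + D = (3 + D + I*sqrt(5)) + D = 3 + 2*D + I*sqrt(5))
sqrt(v(S) + (16 - 89)*O(5)) = sqrt((3 + 2*(-44) + I*sqrt(5)) + (16 - 89)*(5/8)) = sqrt((3 - 88 + I*sqrt(5)) - 73*5/8) = sqrt((-85 + I*sqrt(5)) - 365/8) = sqrt(-1045/8 + I*sqrt(5))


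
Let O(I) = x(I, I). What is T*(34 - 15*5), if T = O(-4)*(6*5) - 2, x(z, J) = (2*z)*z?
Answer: -39278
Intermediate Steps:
x(z, J) = 2*z²
O(I) = 2*I²
T = 958 (T = (2*(-4)²)*(6*5) - 2 = (2*16)*30 - 2 = 32*30 - 2 = 960 - 2 = 958)
T*(34 - 15*5) = 958*(34 - 15*5) = 958*(34 - 75) = 958*(-41) = -39278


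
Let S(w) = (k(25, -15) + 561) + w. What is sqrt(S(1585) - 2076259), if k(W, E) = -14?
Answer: I*sqrt(2074127) ≈ 1440.2*I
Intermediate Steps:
S(w) = 547 + w (S(w) = (-14 + 561) + w = 547 + w)
sqrt(S(1585) - 2076259) = sqrt((547 + 1585) - 2076259) = sqrt(2132 - 2076259) = sqrt(-2074127) = I*sqrt(2074127)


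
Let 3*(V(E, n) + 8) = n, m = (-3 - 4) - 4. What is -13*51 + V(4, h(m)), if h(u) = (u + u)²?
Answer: -1529/3 ≈ -509.67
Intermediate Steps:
m = -11 (m = -7 - 4 = -11)
h(u) = 4*u² (h(u) = (2*u)² = 4*u²)
V(E, n) = -8 + n/3
-13*51 + V(4, h(m)) = -13*51 + (-8 + (4*(-11)²)/3) = -663 + (-8 + (4*121)/3) = -663 + (-8 + (⅓)*484) = -663 + (-8 + 484/3) = -663 + 460/3 = -1529/3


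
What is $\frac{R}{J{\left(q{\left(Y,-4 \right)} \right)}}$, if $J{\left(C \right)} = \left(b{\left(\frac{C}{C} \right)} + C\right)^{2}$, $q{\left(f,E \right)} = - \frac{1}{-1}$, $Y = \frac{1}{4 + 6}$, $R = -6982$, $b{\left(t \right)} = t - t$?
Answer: $-6982$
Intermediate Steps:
$b{\left(t \right)} = 0$
$Y = \frac{1}{10} \approx 0.1$
$q{\left(f,E \right)} = 1$ ($q{\left(f,E \right)} = \left(-1\right) \left(-1\right) = 1$)
$J{\left(C \right)} = C^{2}$ ($J{\left(C \right)} = \left(0 + C\right)^{2} = C^{2}$)
$\frac{R}{J{\left(q{\left(Y,-4 \right)} \right)}} = - \frac{6982}{1^{2}} = - \frac{6982}{1} = \left(-6982\right) 1 = -6982$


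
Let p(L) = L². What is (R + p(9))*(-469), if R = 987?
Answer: -500892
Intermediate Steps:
(R + p(9))*(-469) = (987 + 9²)*(-469) = (987 + 81)*(-469) = 1068*(-469) = -500892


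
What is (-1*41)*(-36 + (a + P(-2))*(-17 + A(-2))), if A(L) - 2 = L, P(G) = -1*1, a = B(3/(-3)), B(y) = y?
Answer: 82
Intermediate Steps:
a = -1 (a = 3/(-3) = 3*(-⅓) = -1)
P(G) = -1
A(L) = 2 + L
(-1*41)*(-36 + (a + P(-2))*(-17 + A(-2))) = (-1*41)*(-36 + (-1 - 1)*(-17 + (2 - 2))) = -41*(-36 - 2*(-17 + 0)) = -41*(-36 - 2*(-17)) = -41*(-36 + 34) = -41*(-2) = 82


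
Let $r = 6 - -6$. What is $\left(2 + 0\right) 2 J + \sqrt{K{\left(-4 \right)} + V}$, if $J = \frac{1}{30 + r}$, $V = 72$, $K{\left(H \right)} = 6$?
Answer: $\frac{2}{21} + \sqrt{78} \approx 8.927$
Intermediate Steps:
$r = 12$ ($r = 6 + 6 = 12$)
$J = \frac{1}{42}$ ($J = \frac{1}{30 + 12} = \frac{1}{42} \approx 0.02381$)
$\left(2 + 0\right) 2 J + \sqrt{K{\left(-4 \right)} + V} = \left(2 + 0\right) 2 \cdot \frac{1}{42} + \sqrt{6 + 72} = 2 \cdot 2 \cdot \frac{1}{42} + \sqrt{78} = 4 \cdot \frac{1}{42} + \sqrt{78} = \frac{2}{21} + \sqrt{78}$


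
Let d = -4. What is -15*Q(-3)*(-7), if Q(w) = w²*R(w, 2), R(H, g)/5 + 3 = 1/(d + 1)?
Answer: -15750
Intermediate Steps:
R(H, g) = -50/3 (R(H, g) = -15 + 5/(-4 + 1) = -15 + 5/(-3) = -15 + 5*(-⅓) = -15 - 5/3 = -50/3)
Q(w) = -50*w²/3 (Q(w) = w²*(-50/3) = -50*w²/3)
-15*Q(-3)*(-7) = -(-250)*(-3)²*(-7) = -(-250)*9*(-7) = -15*(-150)*(-7) = 2250*(-7) = -15750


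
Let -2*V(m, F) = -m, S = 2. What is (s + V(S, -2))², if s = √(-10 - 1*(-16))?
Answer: (1 + √6)² ≈ 11.899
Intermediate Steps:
s = √6 (s = √(-10 + 16) = √6 ≈ 2.4495)
V(m, F) = m/2 (V(m, F) = -(-1)*m/2 = m/2)
(s + V(S, -2))² = (√6 + (½)*2)² = (√6 + 1)² = (1 + √6)²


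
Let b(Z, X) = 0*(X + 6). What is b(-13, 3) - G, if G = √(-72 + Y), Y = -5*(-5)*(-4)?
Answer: -2*I*√43 ≈ -13.115*I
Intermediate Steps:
Y = -100 (Y = 25*(-4) = -100)
b(Z, X) = 0 (b(Z, X) = 0*(6 + X) = 0)
G = 2*I*√43 (G = √(-72 - 100) = √(-172) = 2*I*√43 ≈ 13.115*I)
b(-13, 3) - G = 0 - 2*I*√43 = -2*I*√43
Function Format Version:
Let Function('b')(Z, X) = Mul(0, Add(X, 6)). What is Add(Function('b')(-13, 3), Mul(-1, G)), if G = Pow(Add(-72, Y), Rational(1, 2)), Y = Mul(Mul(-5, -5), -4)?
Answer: Mul(-2, I, Pow(43, Rational(1, 2))) ≈ Mul(-13.115, I)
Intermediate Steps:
Y = -100 (Y = Mul(25, -4) = -100)
Function('b')(Z, X) = 0 (Function('b')(Z, X) = Mul(0, Add(6, X)) = 0)
G = Mul(2, I, Pow(43, Rational(1, 2))) (G = Pow(Add(-72, -100), Rational(1, 2)) = Pow(-172, Rational(1, 2)) = Mul(2, I, Pow(43, Rational(1, 2))) ≈ Mul(13.115, I))
Add(Function('b')(-13, 3), Mul(-1, G)) = Add(0, Mul(-1, Mul(2, I, Pow(43, Rational(1, 2))))) = Add(0, Mul(-2, I, Pow(43, Rational(1, 2)))) = Mul(-2, I, Pow(43, Rational(1, 2)))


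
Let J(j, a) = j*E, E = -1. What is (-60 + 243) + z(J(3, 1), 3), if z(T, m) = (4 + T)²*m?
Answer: 186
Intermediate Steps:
J(j, a) = -j (J(j, a) = j*(-1) = -j)
z(T, m) = m*(4 + T)²
(-60 + 243) + z(J(3, 1), 3) = (-60 + 243) + 3*(4 - 1*3)² = 183 + 3*(4 - 3)² = 183 + 3*1² = 183 + 3*1 = 183 + 3 = 186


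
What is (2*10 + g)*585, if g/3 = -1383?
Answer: -2415465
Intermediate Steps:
g = -4149 (g = 3*(-1383) = -4149)
(2*10 + g)*585 = (2*10 - 4149)*585 = (20 - 4149)*585 = -4129*585 = -2415465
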